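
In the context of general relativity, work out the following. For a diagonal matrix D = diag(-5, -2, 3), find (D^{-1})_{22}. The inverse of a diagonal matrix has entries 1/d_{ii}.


For a diagonal matrix, the inverse has entries (D^{-1})_{ii} = 1/d_{ii}.
The diagonal entries are: d_{11} = -5, d_{22} = -2, d_{33} = 3
We need (D^{-1})_{22} = 1/d_{22} = 1/-2 = -1/2

-1/2


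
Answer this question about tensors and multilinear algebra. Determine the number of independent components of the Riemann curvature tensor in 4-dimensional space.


The Riemann tensor in d dimensions has d^2(d^2 - 1)/12 independent components.
d = 4, so d^2 = 16
d^2 - 1 = 15
d^2(d^2 - 1) = 16 * 15 = 240
Divide by 12: 240 / 12 = 20

20


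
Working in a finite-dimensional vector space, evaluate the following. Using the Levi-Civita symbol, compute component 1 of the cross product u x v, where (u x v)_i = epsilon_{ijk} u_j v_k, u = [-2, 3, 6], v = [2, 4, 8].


(u x v)_1 = sum_{j,k} epsilon_{1jk} u_j v_k. Only permutations of (1,2,3) contribute; the two non-zero terms are:
eps_{123} u_2 v_3 = 1 * 3 * 8 = 24
eps_{132} u_3 v_2 = -1 * 6 * 4 = -24
(u x v)_1 = 0

0


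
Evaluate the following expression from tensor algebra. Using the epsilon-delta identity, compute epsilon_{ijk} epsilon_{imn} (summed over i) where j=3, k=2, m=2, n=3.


Using the identity: epsilon_{ijk} epsilon_{imn} = delta_{jm} delta_{kn} - delta_{jn} delta_{km}.
delta_{32} = 0
delta_{23} = 0
delta_{33} = 1
delta_{22} = 1
Result = 0 * 0 - 1 * 1 = 0 - 1 = -1

-1


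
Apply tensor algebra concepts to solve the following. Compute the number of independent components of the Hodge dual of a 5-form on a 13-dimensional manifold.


The Hodge dual of a p-form on an n-dimensional manifold is an (n-p)-form.
n = 13, p = 5, so dual degree = 13 - 5 = 8
The number of components is C(n, n-p) = C(13, 8) = 1287

1287


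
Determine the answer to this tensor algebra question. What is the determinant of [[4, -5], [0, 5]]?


For a 2x2 matrix [[a, b], [c, d]], det = a*d - b*c.
a = 4, b = -5, c = 0, d = 5
a*d = 4 * 5 = 20
b*c = -5 * 0 = 0
det = 20 - 0 = 20

20


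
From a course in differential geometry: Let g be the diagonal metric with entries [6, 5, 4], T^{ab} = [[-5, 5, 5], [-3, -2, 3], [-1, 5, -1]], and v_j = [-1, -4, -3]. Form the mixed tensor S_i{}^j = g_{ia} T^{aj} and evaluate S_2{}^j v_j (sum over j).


Step 1: lower the first index. For a diagonal metric, g_{ia} T^{aj} = g_{ii} T^{ij} (no sum on i).
g_{22} = 5
S_2{}^1 = 5 * T^{21} = 5 * -3 = -15
S_2{}^2 = 5 * T^{22} = 5 * -2 = -10
S_2{}^3 = 5 * T^{23} = 5 * 3 = 15
Step 2: contract S_2{}^j with v_j.
S_2{}^1 * v_1 = -15 * -1 = 15
S_2{}^2 * v_2 = -10 * -4 = 40
S_2{}^3 * v_3 = 15 * -3 = -45
Result = 15 + 40 + -45 = 10

10


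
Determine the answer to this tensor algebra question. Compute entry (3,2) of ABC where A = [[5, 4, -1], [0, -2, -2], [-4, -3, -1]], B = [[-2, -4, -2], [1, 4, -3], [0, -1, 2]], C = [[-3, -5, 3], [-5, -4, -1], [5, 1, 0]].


(ABC)_{32} = sum_m (AB)_{3m} C_{m2}. First compute row 3 of AB.
(AB)_{31} = -4*-2 + -3*1 + -1*0 = 5
(AB)_{32} = -4*-4 + -3*4 + -1*-1 = 5
(AB)_{33} = -4*-2 + -3*-3 + -1*2 = 15
Now contract with column 2 of C:
(AB)_{31} * C_{12} = 5 * -5 = -25
(AB)_{32} * C_{22} = 5 * -4 = -20
(AB)_{33} * C_{32} = 15 * 1 = 15
(ABC)_{32} = -25 + -20 + 15 = -30

-30


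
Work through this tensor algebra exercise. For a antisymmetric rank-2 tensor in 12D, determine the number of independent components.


A antisymmetric rank-2 tensor in d dimensions has d(d-1)/2 independent components.
d = 12
d(d-1)/2 = 12 * 11 / 2 = 132 / 2 = 66

66


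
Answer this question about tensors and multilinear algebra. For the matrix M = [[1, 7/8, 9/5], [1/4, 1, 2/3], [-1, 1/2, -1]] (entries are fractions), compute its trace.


The trace is the sum of diagonal entries.
Diagonal: M[1,1] = 1, M[2,2] = 1, M[3,3] = -1
Tr(M) = 1 + 1 + -1
Computing step by step:
After adding M[1,1]: 1
After adding M[2,2]: 2
After adding M[3,3]: 1
Tr(M) = 1

1


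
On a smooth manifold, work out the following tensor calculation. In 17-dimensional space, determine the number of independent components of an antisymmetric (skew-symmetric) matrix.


An antisymmetric rank-2 tensor satisfies A_{ij} = -A_{ji}, so diagonal entries are zero.
The independent components are the upper-triangular entries: C(n, 2) = n(n-1)/2.
n = 17
C(17, 2) = 17 * 16 / 2 = 272 / 2 = 136

136


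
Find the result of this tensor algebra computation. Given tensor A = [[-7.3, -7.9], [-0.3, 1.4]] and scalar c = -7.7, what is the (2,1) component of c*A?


Scalar multiplication: (cA)_{ij} = c * A_{ij}.
c = -7.7
A_{21} = -0.3
(cA)_{21} = -7.7 * -0.3 = 2.31

2.31


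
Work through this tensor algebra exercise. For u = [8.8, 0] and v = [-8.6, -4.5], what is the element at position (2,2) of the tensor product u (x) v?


The outer product entry T_{ij} = u_i * v_j.
We need i=2, j=2.
u_2 = 0, v_2 = -4.5
T_{2,2} = 0 * -4.5 = 0

0


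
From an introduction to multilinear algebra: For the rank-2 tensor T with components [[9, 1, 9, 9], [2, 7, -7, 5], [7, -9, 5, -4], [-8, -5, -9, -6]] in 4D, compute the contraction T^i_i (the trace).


The contraction (trace) of a rank-2 tensor is the sum of its diagonal elements.
Diagonal entries: A[1,1] = 9, A[2,2] = 7, A[3,3] = 5, A[4,4] = -6
Tr(A) = 9 + 7 + 5 + -6 = 15

15


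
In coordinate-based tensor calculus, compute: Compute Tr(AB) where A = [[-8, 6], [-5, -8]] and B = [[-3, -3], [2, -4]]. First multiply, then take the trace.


Tr(AB) = sum_i (AB)_{ii} where (AB)_{ii} = sum_k A_{ik} B_{ki}.
(AB)_{11} = -8*-3 + 6*2 = 36
(AB)_{22} = -5*-3 + -8*-4 = 47
Tr(AB) = 36 + 47 = 83

83


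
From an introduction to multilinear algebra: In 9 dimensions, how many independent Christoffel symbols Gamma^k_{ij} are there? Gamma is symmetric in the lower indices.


Christoffel symbols Gamma^k_{ij} are symmetric in i,j, so there are d * d(d+1)/2 independent symbols.
d = 9
d(d+1)/2 = 9 * 10 / 2 = 45
Total = 9 * 45 = 405

405


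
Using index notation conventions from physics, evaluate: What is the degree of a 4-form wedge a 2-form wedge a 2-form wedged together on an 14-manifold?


The degree of a wedge product is the sum of the degrees of the individual forms.
Degrees: 4, 2, 2
Total degree = 4 + 2 + 2 = 8

8


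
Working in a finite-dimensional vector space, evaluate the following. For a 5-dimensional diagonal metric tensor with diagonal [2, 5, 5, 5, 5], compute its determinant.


For a diagonal metric, the determinant is the product of diagonal entries.
Diagonal entries: 2, 5, 5, 5, 5
det(g) = 2 * 5 * 5 * 5 * 5 = 1250

1250


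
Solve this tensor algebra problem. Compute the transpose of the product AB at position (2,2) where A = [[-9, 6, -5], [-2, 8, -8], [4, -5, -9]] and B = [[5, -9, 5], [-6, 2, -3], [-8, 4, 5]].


(AB)^T_{ij} = (AB)_{ji} = sum_k A_{jk} B_{ki}.
For i=2, j=2 we need (AB)_{22}:
A_{21} * B_{12} = -2 * -9 = 18
A_{22} * B_{22} = 8 * 2 = 16
A_{23} * B_{32} = -8 * 4 = -32
Sum = 18 + 16 + -32 = 2

2


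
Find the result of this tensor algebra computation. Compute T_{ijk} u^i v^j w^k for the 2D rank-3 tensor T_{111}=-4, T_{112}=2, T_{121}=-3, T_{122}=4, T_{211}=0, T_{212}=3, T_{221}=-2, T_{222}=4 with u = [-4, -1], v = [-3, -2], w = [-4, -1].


S = sum over i,j,k of T_{ijk} u_i v_j w_k. Expanding all 8 terms:
T_{111}*u_1*v_1*w_1 = -4*-4*-3*-4 = 192  (running total: 192)
T_{112}*u_1*v_1*w_2 = 2*-4*-3*-1 = -24  (running total: 168)
T_{121}*u_1*v_2*w_1 = -3*-4*-2*-4 = 96  (running total: 264)
T_{122}*u_1*v_2*w_2 = 4*-4*-2*-1 = -32  (running total: 232)
T_{211}*u_2*v_1*w_1 = 0*-1*-3*-4 = 0  (running total: 232)
T_{212}*u_2*v_1*w_2 = 3*-1*-3*-1 = -9  (running total: 223)
T_{221}*u_2*v_2*w_1 = -2*-1*-2*-4 = 16  (running total: 239)
T_{222}*u_2*v_2*w_2 = 4*-1*-2*-1 = -8  (running total: 231)
S = 231

231


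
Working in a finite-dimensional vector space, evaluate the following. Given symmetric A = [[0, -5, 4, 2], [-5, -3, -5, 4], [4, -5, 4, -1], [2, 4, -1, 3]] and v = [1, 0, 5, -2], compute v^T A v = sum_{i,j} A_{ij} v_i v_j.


First compute Av:
(Av)_1 = 0*1 + -5*0 + 4*5 + 2*-2 = 16
(Av)_2 = -5*1 + -3*0 + -5*5 + 4*-2 = -38
(Av)_3 = 4*1 + -5*0 + 4*5 + -1*-2 = 26
(Av)_4 = 2*1 + 4*0 + -1*5 + 3*-2 = -9
Av = [16, -38, 26, -9]
Then v^T (Av) = 1*16 + 0*-38 + 5*26 + -2*-9
= 16 + 0 + 130 + 18 = 164

164


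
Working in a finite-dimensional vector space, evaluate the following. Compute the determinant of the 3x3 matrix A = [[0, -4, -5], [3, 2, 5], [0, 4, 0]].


Expanding along the first row, det(A) = a11*M_11 - a12*M_12 + a13*M_13, where M_1j is the (1,j) minor.
Minor M_11 = 2*0 - 5*4 = -20
Minor M_12 = 3*0 - 5*0 = 0
Minor M_13 = 3*4 - 2*0 = 12
det = 0*(-20) - -4*(0) + -5*(12)
    = 0 - 0 + -60
    = -60

-60


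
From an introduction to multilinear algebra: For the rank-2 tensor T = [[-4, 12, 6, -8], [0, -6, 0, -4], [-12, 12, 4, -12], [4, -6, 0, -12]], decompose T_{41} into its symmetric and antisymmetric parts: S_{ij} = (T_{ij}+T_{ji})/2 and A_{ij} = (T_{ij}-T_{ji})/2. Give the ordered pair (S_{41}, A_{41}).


T_{41} = 4
T_{14} = -8
S_{41} = (4 + -8)/2 = -4/2 = -2
A_{41} = (4 - -8)/2 = 12/2 = 6
Check: S + A = -2 + 6 = 4 = T_{41}.

(-2, 6)


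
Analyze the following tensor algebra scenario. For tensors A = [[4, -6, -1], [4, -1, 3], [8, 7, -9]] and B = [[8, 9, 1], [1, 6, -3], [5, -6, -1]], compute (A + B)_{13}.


Tensor addition is component-wise: (A + B)_{ij} = A_{ij} + B_{ij}.
A_{13} = -1
B_{13} = 1
(A + B)_{13} = -1 + 1 = 0

0


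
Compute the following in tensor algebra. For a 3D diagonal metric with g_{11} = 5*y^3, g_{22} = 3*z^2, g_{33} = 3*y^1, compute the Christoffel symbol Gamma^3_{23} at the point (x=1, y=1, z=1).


For a diagonal metric, Gamma^k_{ij} = (1/2) g^{kk} (dg_{ik}/dx_j + dg_{jk}/dx_i - dg_{ij}/dx_k).
The metric is diagonal, so g_{ab} = 0 for a != b.
At the given point: g_{11} = 5, g_{22} = 3, g_{33} = 3
g^{33} = 1/3
dg_{23}/dx_3 = 0 (off-diagonal)
dg_{33}/dx_2 = dg_{33}/dx_2 = 3
dg_{23}/dx_3 = 0 (off-diagonal)
Numerator = 0 + 3 - 0 = 3
Gamma^3_{23} = 3 / (2 * 3) = 1/2

1/2


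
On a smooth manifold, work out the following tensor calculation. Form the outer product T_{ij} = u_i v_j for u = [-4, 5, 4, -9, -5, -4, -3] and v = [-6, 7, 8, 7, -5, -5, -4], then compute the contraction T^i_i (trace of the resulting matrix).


The outer product gives T_{ij} = u_i v_j.
The trace (contraction) is Tr(T) = sum_i T_{ii} = sum_i u_i v_i.
Diagonal entries:
T_{11} = u_1 * v_1 = -4 * -6 = 24
T_{22} = u_2 * v_2 = 5 * 7 = 35
T_{33} = u_3 * v_3 = 4 * 8 = 32
T_{44} = u_4 * v_4 = -9 * 7 = -63
T_{55} = u_5 * v_5 = -5 * -5 = 25
T_{66} = u_6 * v_6 = -4 * -5 = 20
T_{77} = u_7 * v_7 = -3 * -4 = 12
Tr(T) = 24 + 35 + 32 + -63 + 25 + 20 + 12 = 85

85


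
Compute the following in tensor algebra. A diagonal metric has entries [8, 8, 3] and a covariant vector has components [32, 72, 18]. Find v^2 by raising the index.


To raise an index with a diagonal metric: v^i = v_i / g_{ii}.
For index 2: v_2 = 72, g_{22} = 8
v^2 = 72 / 8 = 9

9


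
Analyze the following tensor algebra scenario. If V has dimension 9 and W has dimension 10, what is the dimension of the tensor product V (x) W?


The dimension of a tensor product is the product of dimensions.
dim(V) = 9, dim(W) = 10
dim(V (x) W) = 9 * 10 = 90

90


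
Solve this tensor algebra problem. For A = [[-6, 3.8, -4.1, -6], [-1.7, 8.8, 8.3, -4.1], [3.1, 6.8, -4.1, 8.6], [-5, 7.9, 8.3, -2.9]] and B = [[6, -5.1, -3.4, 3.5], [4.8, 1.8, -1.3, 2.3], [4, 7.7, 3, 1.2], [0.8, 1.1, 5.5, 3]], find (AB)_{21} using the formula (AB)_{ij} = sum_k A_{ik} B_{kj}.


(AB)_{ij} = sum_k A_{ik} B_{kj}.
For i=2, j=1:
A_{21} * B_{11} = -1.7 * 6 = -10.2
A_{22} * B_{21} = 8.8 * 4.8 = 42.24
A_{23} * B_{31} = 8.3 * 4 = 33.2
A_{24} * B_{41} = -4.1 * 0.8 = -3.28
Sum = -10.2 + 42.24 + 33.2 + -3.28 = 61.96

61.96


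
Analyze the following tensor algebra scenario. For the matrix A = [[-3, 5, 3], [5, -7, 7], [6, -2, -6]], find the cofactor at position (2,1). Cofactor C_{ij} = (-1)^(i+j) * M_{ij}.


To find cofactor C_{21}, delete row 2 and column 1.
The resulting 2x2 submatrix is: [[5, 3], [-2, -6]]
Minor M_{21} = 5*-6 - 3*-2
  = -30 - -6 = -24
Sign = (-1)^(2+1) = (-1)^3 = -1
Cofactor C_{21} = -1 * -24 = 24

24


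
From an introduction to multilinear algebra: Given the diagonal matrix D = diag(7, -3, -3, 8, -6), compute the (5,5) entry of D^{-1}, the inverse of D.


For a diagonal matrix, the inverse has entries (D^{-1})_{ii} = 1/d_{ii}.
The diagonal entries are: d_{11} = 7, d_{22} = -3, d_{33} = -3, d_{44} = 8, d_{55} = -6
We need (D^{-1})_{55} = 1/d_{55} = 1/-6 = -1/6

-1/6


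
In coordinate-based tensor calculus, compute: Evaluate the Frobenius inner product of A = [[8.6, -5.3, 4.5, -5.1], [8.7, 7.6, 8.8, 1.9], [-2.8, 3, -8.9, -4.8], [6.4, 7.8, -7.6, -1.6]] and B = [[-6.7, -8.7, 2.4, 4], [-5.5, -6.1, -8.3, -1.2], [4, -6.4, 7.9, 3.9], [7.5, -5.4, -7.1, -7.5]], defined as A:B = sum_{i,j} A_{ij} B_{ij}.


A:B = sum over all i,j of A_{ij} * B_{ij}.
Row 1: 8.6*-6.7=-57.62, -5.3*-8.7=46.11, 4.5*2.4=10.8, -5.1*4=-20.4 => row sum = -21.11
Row 2: 8.7*-5.5=-47.85, 7.6*-6.1=-46.36, 8.8*-8.3=-73.04, 1.9*-1.2=-2.28 => row sum = -169.53
Row 3: -2.8*4=-11.2, 3*-6.4=-19.2, -8.9*7.9=-70.31, -4.8*3.9=-18.72 => row sum = -119.43
Row 4: 6.4*7.5=48, 7.8*-5.4=-42.12, -7.6*-7.1=53.96, -1.6*-7.5=12 => row sum = 71.84
Total = -21.11 + -169.53 + -119.43 + 71.84 = -238.23

-238.23


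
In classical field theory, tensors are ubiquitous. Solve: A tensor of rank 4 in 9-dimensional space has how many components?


The number of components of a rank-r tensor in d dimensions is d^r.
Here d = 9 and r = 4.
9^4 = 6561

6561


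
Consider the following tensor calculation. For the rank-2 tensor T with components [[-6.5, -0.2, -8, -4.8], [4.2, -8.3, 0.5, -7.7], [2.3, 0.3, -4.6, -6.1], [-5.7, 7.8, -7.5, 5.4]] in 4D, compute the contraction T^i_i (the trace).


The contraction (trace) of a rank-2 tensor is the sum of its diagonal elements.
Diagonal entries: A[1,1] = -6.5, A[2,2] = -8.3, A[3,3] = -4.6, A[4,4] = 5.4
Tr(A) = -6.5 + -8.3 + -4.6 + 5.4 = -14

-14


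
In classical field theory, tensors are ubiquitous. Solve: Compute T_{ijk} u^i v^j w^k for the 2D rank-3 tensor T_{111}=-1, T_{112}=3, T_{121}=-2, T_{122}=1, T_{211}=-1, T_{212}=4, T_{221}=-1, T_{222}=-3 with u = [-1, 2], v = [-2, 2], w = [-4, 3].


S = sum over i,j,k of T_{ijk} u_i v_j w_k. Expanding all 8 terms:
T_{111}*u_1*v_1*w_1 = -1*-1*-2*-4 = 8  (running total: 8)
T_{112}*u_1*v_1*w_2 = 3*-1*-2*3 = 18  (running total: 26)
T_{121}*u_1*v_2*w_1 = -2*-1*2*-4 = -16  (running total: 10)
T_{122}*u_1*v_2*w_2 = 1*-1*2*3 = -6  (running total: 4)
T_{211}*u_2*v_1*w_1 = -1*2*-2*-4 = -16  (running total: -12)
T_{212}*u_2*v_1*w_2 = 4*2*-2*3 = -48  (running total: -60)
T_{221}*u_2*v_2*w_1 = -1*2*2*-4 = 16  (running total: -44)
T_{222}*u_2*v_2*w_2 = -3*2*2*3 = -36  (running total: -80)
S = -80

-80


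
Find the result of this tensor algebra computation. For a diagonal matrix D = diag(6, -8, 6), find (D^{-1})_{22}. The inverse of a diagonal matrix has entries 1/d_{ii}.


For a diagonal matrix, the inverse has entries (D^{-1})_{ii} = 1/d_{ii}.
The diagonal entries are: d_{11} = 6, d_{22} = -8, d_{33} = 6
We need (D^{-1})_{22} = 1/d_{22} = 1/-8 = -1/8

-1/8


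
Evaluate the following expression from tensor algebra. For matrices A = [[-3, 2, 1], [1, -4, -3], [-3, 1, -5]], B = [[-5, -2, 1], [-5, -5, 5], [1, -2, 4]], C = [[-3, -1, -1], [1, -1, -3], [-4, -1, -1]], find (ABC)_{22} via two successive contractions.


(ABC)_{22} = sum_m (AB)_{2m} C_{m2}. First compute row 2 of AB.
(AB)_{21} = 1*-5 + -4*-5 + -3*1 = 12
(AB)_{22} = 1*-2 + -4*-5 + -3*-2 = 24
(AB)_{23} = 1*1 + -4*5 + -3*4 = -31
Now contract with column 2 of C:
(AB)_{21} * C_{12} = 12 * -1 = -12
(AB)_{22} * C_{22} = 24 * -1 = -24
(AB)_{23} * C_{32} = -31 * -1 = 31
(ABC)_{22} = -12 + -24 + 31 = -5

-5


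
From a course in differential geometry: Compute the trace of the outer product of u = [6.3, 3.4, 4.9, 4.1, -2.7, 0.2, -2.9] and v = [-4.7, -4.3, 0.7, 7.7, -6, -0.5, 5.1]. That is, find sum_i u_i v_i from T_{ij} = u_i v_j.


The outer product gives T_{ij} = u_i v_j.
The trace (contraction) is Tr(T) = sum_i T_{ii} = sum_i u_i v_i.
Diagonal entries:
T_{11} = u_1 * v_1 = 6.3 * -4.7 = -29.61
T_{22} = u_2 * v_2 = 3.4 * -4.3 = -14.62
T_{33} = u_3 * v_3 = 4.9 * 0.7 = 3.43
T_{44} = u_4 * v_4 = 4.1 * 7.7 = 31.57
T_{55} = u_5 * v_5 = -2.7 * -6 = 16.2
T_{66} = u_6 * v_6 = 0.2 * -0.5 = -0.1
T_{77} = u_7 * v_7 = -2.9 * 5.1 = -14.79
Tr(T) = -29.61 + -14.62 + 3.43 + 31.57 + 16.2 + -0.1 + -14.79 = -7.92

-7.92


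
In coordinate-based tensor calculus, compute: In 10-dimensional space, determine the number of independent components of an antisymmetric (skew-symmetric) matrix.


An antisymmetric rank-2 tensor satisfies A_{ij} = -A_{ji}, so diagonal entries are zero.
The independent components are the upper-triangular entries: C(n, 2) = n(n-1)/2.
n = 10
C(10, 2) = 10 * 9 / 2 = 90 / 2 = 45

45


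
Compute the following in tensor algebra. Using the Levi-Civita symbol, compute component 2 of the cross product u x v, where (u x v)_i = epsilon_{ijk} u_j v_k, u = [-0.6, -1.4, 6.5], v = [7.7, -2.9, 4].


(u x v)_2 = sum_{j,k} epsilon_{2jk} u_j v_k. Only permutations of (1,2,3) contribute; the two non-zero terms are:
eps_{213} u_1 v_3 = -1 * -0.6 * 4 = 2.4
eps_{231} u_3 v_1 = 1 * 6.5 * 7.7 = 50.05
(u x v)_2 = 52.45

52.45


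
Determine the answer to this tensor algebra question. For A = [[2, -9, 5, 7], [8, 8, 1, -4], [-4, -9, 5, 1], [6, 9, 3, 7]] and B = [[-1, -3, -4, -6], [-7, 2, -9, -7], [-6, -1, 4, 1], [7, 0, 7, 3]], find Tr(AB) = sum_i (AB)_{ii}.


Tr(AB) = sum_i (AB)_{ii} where (AB)_{ii} = sum_k A_{ik} B_{ki}.
(AB)_{11} = 2*-1 + -9*-7 + 5*-6 + 7*7 = 80
(AB)_{22} = 8*-3 + 8*2 + 1*-1 + -4*0 = -9
(AB)_{33} = -4*-4 + -9*-9 + 5*4 + 1*7 = 124
(AB)_{44} = 6*-6 + 9*-7 + 3*1 + 7*3 = -75
Tr(AB) = 80 + -9 + 124 + -75 = 120

120


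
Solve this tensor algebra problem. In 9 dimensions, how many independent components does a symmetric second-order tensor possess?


A symmetric rank-2 tensor in d dimensions has d(d+1)/2 independent components.
d = 9
d(d+1)/2 = 9 * 10 / 2 = 90 / 2 = 45

45


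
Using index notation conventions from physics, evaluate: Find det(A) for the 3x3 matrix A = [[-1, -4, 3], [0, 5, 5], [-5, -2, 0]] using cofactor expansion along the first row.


Expanding along the first row, det(A) = a11*M_11 - a12*M_12 + a13*M_13, where M_1j is the (1,j) minor.
Minor M_11 = 5*0 - 5*-2 = 10
Minor M_12 = 0*0 - 5*-5 = 25
Minor M_13 = 0*-2 - 5*-5 = 25
det = -1*(10) - -4*(25) + 3*(25)
    = -10 - -100 + 75
    = 165

165


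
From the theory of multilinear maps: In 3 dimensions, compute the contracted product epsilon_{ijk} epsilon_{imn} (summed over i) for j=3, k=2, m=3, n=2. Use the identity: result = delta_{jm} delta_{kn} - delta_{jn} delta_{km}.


Using the identity: epsilon_{ijk} epsilon_{imn} = delta_{jm} delta_{kn} - delta_{jn} delta_{km}.
delta_{33} = 1
delta_{22} = 1
delta_{32} = 0
delta_{23} = 0
Result = 1 * 1 - 0 * 0 = 1 - 0 = 1

1


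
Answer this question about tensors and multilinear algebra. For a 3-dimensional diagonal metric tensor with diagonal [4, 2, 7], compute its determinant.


For a diagonal metric, the determinant is the product of diagonal entries.
Diagonal entries: 4, 2, 7
det(g) = 4 * 2 * 7 = 56

56


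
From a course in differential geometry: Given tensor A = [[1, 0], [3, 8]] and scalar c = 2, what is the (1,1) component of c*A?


Scalar multiplication: (cA)_{ij} = c * A_{ij}.
c = 2
A_{11} = 1
(cA)_{11} = 2 * 1 = 2

2


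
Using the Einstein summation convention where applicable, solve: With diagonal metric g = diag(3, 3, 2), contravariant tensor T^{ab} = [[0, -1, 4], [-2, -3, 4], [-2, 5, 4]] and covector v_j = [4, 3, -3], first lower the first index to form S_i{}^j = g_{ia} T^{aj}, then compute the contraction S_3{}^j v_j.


Step 1: lower the first index. For a diagonal metric, g_{ia} T^{aj} = g_{ii} T^{ij} (no sum on i).
g_{33} = 2
S_3{}^1 = 2 * T^{31} = 2 * -2 = -4
S_3{}^2 = 2 * T^{32} = 2 * 5 = 10
S_3{}^3 = 2 * T^{33} = 2 * 4 = 8
Step 2: contract S_3{}^j with v_j.
S_3{}^1 * v_1 = -4 * 4 = -16
S_3{}^2 * v_2 = 10 * 3 = 30
S_3{}^3 * v_3 = 8 * -3 = -24
Result = -16 + 30 + -24 = -10

-10


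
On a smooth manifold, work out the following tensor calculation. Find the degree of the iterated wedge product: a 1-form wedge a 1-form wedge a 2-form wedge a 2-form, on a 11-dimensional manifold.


The degree of a wedge product is the sum of the degrees of the individual forms.
Degrees: 1, 1, 2, 2
Total degree = 1 + 1 + 2 + 2 = 6

6


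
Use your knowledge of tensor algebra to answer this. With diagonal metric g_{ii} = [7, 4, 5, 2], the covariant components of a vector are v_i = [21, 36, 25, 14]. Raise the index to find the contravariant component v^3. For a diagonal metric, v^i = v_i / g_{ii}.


To raise an index with a diagonal metric: v^i = v_i / g_{ii}.
For index 3: v_3 = 25, g_{33} = 5
v^3 = 25 / 5 = 5

5


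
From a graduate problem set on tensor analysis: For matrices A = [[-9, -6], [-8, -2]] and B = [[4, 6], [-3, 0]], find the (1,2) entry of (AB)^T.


(AB)^T_{ij} = (AB)_{ji} = sum_k A_{jk} B_{ki}.
For i=1, j=2 we need (AB)_{21}:
A_{21} * B_{11} = -8 * 4 = -32
A_{22} * B_{21} = -2 * -3 = 6
Sum = -32 + 6 = -26

-26


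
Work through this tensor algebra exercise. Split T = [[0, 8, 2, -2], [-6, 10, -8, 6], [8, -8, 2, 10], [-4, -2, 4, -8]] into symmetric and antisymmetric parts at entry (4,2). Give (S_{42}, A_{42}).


T_{42} = -2
T_{24} = 6
S_{42} = (-2 + 6)/2 = 4/2 = 2
A_{42} = (-2 - 6)/2 = -8/2 = -4
Check: S + A = 2 + -4 = -2 = T_{42}.

(2, -4)


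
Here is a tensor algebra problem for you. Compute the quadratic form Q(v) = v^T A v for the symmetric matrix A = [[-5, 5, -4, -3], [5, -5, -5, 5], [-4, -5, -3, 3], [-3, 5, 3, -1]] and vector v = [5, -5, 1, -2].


First compute Av:
(Av)_1 = -5*5 + 5*-5 + -4*1 + -3*-2 = -48
(Av)_2 = 5*5 + -5*-5 + -5*1 + 5*-2 = 35
(Av)_3 = -4*5 + -5*-5 + -3*1 + 3*-2 = -4
(Av)_4 = -3*5 + 5*-5 + 3*1 + -1*-2 = -35
Av = [-48, 35, -4, -35]
Then v^T (Av) = 5*-48 + -5*35 + 1*-4 + -2*-35
= -240 + -175 + -4 + 70 = -349

-349


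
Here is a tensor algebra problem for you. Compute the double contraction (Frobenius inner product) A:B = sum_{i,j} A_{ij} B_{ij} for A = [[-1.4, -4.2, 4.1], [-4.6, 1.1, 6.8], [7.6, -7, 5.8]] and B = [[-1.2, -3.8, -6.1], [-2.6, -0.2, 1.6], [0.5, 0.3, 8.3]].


A:B = sum over all i,j of A_{ij} * B_{ij}.
Row 1: -1.4*-1.2=1.68, -4.2*-3.8=15.96, 4.1*-6.1=-25.01 => row sum = -7.37
Row 2: -4.6*-2.6=11.96, 1.1*-0.2=-0.22, 6.8*1.6=10.88 => row sum = 22.62
Row 3: 7.6*0.5=3.8, -7*0.3=-2.1, 5.8*8.3=48.14 => row sum = 49.84
Total = -7.37 + 22.62 + 49.84 = 65.09

65.09


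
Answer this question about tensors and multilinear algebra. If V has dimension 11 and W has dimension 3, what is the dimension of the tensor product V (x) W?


The dimension of a tensor product is the product of dimensions.
dim(V) = 11, dim(W) = 3
dim(V (x) W) = 11 * 3 = 33

33


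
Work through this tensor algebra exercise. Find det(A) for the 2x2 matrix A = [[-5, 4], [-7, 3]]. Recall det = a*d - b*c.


For a 2x2 matrix [[a, b], [c, d]], det = a*d - b*c.
a = -5, b = 4, c = -7, d = 3
a*d = -5 * 3 = -15
b*c = 4 * -7 = -28
det = -15 - -28 = 13

13


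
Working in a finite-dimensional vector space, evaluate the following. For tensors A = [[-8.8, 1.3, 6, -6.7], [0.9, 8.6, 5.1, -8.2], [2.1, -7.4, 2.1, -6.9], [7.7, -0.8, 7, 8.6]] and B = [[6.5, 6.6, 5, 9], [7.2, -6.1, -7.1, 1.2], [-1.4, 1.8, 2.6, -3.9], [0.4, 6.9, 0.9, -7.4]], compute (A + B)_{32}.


Tensor addition is component-wise: (A + B)_{ij} = A_{ij} + B_{ij}.
A_{32} = -7.4
B_{32} = 1.8
(A + B)_{32} = -7.4 + 1.8 = -5.6

-5.6


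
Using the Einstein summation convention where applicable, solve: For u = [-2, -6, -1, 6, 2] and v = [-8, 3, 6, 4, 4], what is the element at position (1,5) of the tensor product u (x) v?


The outer product entry T_{ij} = u_i * v_j.
We need i=1, j=5.
u_1 = -2, v_5 = 4
T_{1,5} = -2 * 4 = -8

-8


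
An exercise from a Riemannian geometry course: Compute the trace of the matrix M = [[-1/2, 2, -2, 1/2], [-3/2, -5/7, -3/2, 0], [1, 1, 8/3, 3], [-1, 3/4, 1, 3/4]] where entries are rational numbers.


The trace is the sum of diagonal entries.
Diagonal: M[1,1] = -1/2, M[2,2] = -5/7, M[3,3] = 8/3, M[4,4] = 3/4
Tr(M) = -1/2 + -5/7 + 8/3 + 3/4
Computing step by step:
After adding M[1,1]: -1/2
After adding M[2,2]: -17/14
After adding M[3,3]: 61/42
After adding M[4,4]: 185/84
Tr(M) = 185/84

185/84


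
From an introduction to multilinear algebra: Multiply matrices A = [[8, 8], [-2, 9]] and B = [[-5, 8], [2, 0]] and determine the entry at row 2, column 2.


(AB)_{ij} = sum_k A_{ik} B_{kj}.
For i=2, j=2:
A_{21} * B_{12} = -2 * 8 = -16
A_{22} * B_{22} = 9 * 0 = 0
Sum = -16 + 0 = -16

-16


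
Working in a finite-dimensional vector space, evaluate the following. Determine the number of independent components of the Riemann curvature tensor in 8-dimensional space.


The Riemann tensor in d dimensions has d^2(d^2 - 1)/12 independent components.
d = 8, so d^2 = 64
d^2 - 1 = 63
d^2(d^2 - 1) = 64 * 63 = 4032
Divide by 12: 4032 / 12 = 336

336


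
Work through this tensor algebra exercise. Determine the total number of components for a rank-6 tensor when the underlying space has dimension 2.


The number of components of a rank-r tensor in d dimensions is d^r.
Here d = 2 and r = 6.
2^6 = 64

64


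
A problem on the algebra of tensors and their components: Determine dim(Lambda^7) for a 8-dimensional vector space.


The dimension of the space of p-forms on an n-dimensional space is C(n, p).
n = 8, p = 7
C(8, 7) = 8! / (7! * 1!) = 8

8


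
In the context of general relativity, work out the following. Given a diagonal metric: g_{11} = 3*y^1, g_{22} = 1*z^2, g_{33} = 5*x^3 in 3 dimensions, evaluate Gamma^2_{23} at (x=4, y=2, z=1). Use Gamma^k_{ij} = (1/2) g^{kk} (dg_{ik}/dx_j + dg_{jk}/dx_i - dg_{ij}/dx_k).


For a diagonal metric, Gamma^k_{ij} = (1/2) g^{kk} (dg_{ik}/dx_j + dg_{jk}/dx_i - dg_{ij}/dx_k).
The metric is diagonal, so g_{ab} = 0 for a != b.
At the given point: g_{11} = 6, g_{22} = 1, g_{33} = 320
g^{22} = 1/1
dg_{22}/dx_3 = dg_{22}/dx_3 = 2
dg_{32}/dx_2 = 0 (off-diagonal)
dg_{23}/dx_2 = 0 (off-diagonal)
Numerator = 2 + 0 - 0 = 2
Gamma^2_{23} = 2 / (2 * 1) = 1

1


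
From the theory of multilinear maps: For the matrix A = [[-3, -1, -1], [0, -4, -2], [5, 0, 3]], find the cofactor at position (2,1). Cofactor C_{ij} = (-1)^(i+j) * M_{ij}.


To find cofactor C_{21}, delete row 2 and column 1.
The resulting 2x2 submatrix is: [[-1, -1], [0, 3]]
Minor M_{21} = -1*3 - -1*0
  = -3 - 0 = -3
Sign = (-1)^(2+1) = (-1)^3 = -1
Cofactor C_{21} = -1 * -3 = 3

3


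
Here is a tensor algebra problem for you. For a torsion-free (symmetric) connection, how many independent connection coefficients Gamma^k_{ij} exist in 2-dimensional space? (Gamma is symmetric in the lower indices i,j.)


Christoffel symbols Gamma^k_{ij} are symmetric in i,j, so there are d * d(d+1)/2 independent symbols.
d = 2
d(d+1)/2 = 2 * 3 / 2 = 3
Total = 2 * 3 = 6

6


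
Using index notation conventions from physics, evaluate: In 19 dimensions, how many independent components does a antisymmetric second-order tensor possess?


A antisymmetric rank-2 tensor in d dimensions has d(d-1)/2 independent components.
d = 19
d(d-1)/2 = 19 * 18 / 2 = 342 / 2 = 171

171


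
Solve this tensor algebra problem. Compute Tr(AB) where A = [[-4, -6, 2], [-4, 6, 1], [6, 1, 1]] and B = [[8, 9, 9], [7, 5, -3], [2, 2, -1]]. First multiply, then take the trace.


Tr(AB) = sum_i (AB)_{ii} where (AB)_{ii} = sum_k A_{ik} B_{ki}.
(AB)_{11} = -4*8 + -6*7 + 2*2 = -70
(AB)_{22} = -4*9 + 6*5 + 1*2 = -4
(AB)_{33} = 6*9 + 1*-3 + 1*-1 = 50
Tr(AB) = -70 + -4 + 50 = -24

-24


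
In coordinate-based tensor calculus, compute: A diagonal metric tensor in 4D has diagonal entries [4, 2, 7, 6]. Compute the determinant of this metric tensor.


For a diagonal metric, the determinant is the product of diagonal entries.
Diagonal entries: 4, 2, 7, 6
det(g) = 4 * 2 * 7 * 6 = 336

336


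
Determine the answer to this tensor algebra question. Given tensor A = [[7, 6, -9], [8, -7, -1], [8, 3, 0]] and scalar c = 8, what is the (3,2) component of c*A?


Scalar multiplication: (cA)_{ij} = c * A_{ij}.
c = 8
A_{32} = 3
(cA)_{32} = 8 * 3 = 24

24


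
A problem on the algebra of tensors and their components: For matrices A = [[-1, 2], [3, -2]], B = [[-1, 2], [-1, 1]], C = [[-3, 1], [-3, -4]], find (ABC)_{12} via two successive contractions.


(ABC)_{12} = sum_m (AB)_{1m} C_{m2}. First compute row 1 of AB.
(AB)_{11} = -1*-1 + 2*-1 = -1
(AB)_{12} = -1*2 + 2*1 = 0
Now contract with column 2 of C:
(AB)_{11} * C_{12} = -1 * 1 = -1
(AB)_{12} * C_{22} = 0 * -4 = 0
(ABC)_{12} = -1 + 0 = -1

-1


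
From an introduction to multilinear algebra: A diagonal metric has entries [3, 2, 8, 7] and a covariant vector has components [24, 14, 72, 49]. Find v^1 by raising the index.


To raise an index with a diagonal metric: v^i = v_i / g_{ii}.
For index 1: v_1 = 24, g_{11} = 3
v^1 = 24 / 3 = 8

8


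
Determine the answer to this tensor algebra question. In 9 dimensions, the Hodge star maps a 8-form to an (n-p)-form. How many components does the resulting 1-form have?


The Hodge dual of a p-form on an n-dimensional manifold is an (n-p)-form.
n = 9, p = 8, so dual degree = 9 - 8 = 1
The number of components is C(n, n-p) = C(9, 1) = 9

9


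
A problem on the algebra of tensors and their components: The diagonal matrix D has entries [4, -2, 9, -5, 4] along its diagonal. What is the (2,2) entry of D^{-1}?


For a diagonal matrix, the inverse has entries (D^{-1})_{ii} = 1/d_{ii}.
The diagonal entries are: d_{11} = 4, d_{22} = -2, d_{33} = 9, d_{44} = -5, d_{55} = 4
We need (D^{-1})_{22} = 1/d_{22} = 1/-2 = -1/2

-1/2


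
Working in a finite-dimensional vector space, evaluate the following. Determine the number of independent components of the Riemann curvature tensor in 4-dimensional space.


The Riemann tensor in d dimensions has d^2(d^2 - 1)/12 independent components.
d = 4, so d^2 = 16
d^2 - 1 = 15
d^2(d^2 - 1) = 16 * 15 = 240
Divide by 12: 240 / 12 = 20

20


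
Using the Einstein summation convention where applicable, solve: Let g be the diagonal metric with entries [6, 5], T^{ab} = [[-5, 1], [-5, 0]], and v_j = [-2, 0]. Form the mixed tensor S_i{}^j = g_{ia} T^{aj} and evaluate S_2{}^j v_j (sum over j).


Step 1: lower the first index. For a diagonal metric, g_{ia} T^{aj} = g_{ii} T^{ij} (no sum on i).
g_{22} = 5
S_2{}^1 = 5 * T^{21} = 5 * -5 = -25
S_2{}^2 = 5 * T^{22} = 5 * 0 = 0
Step 2: contract S_2{}^j with v_j.
S_2{}^1 * v_1 = -25 * -2 = 50
S_2{}^2 * v_2 = 0 * 0 = 0
Result = 50 + 0 = 50

50


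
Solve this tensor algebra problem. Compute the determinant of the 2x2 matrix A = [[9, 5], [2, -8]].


For a 2x2 matrix [[a, b], [c, d]], det = a*d - b*c.
a = 9, b = 5, c = 2, d = -8
a*d = 9 * -8 = -72
b*c = 5 * 2 = 10
det = -72 - 10 = -82

-82


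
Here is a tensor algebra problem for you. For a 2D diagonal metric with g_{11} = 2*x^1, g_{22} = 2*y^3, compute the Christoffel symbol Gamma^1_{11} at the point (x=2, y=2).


For a diagonal metric, Gamma^k_{ij} = (1/2) g^{kk} (dg_{ik}/dx_j + dg_{jk}/dx_i - dg_{ij}/dx_k).
The metric is diagonal, so g_{ab} = 0 for a != b.
At the given point: g_{11} = 4, g_{22} = 16
g^{11} = 1/4
dg_{11}/dx_1 = dg_{11}/dx_1 = 2
dg_{11}/dx_1 = dg_{11}/dx_1 = 2
dg_{11}/dx_1 = dg_{11}/dx_1 = 2
Numerator = 2 + 2 - 2 = 2
Gamma^1_{11} = 2 / (2 * 4) = 1/4

1/4


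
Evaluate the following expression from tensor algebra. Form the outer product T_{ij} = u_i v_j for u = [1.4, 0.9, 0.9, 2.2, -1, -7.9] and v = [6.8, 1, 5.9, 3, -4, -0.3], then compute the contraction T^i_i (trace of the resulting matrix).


The outer product gives T_{ij} = u_i v_j.
The trace (contraction) is Tr(T) = sum_i T_{ii} = sum_i u_i v_i.
Diagonal entries:
T_{11} = u_1 * v_1 = 1.4 * 6.8 = 9.52
T_{22} = u_2 * v_2 = 0.9 * 1 = 0.9
T_{33} = u_3 * v_3 = 0.9 * 5.9 = 5.31
T_{44} = u_4 * v_4 = 2.2 * 3 = 6.6
T_{55} = u_5 * v_5 = -1 * -4 = 4
T_{66} = u_6 * v_6 = -7.9 * -0.3 = 2.37
Tr(T) = 9.52 + 0.9 + 5.31 + 6.6 + 4 + 2.37 = 28.7

28.7


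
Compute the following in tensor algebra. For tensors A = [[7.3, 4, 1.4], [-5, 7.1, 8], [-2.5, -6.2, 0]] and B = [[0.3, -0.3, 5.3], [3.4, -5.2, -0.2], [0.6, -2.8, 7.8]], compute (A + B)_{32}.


Tensor addition is component-wise: (A + B)_{ij} = A_{ij} + B_{ij}.
A_{32} = -6.2
B_{32} = -2.8
(A + B)_{32} = -6.2 + -2.8 = -9

-9


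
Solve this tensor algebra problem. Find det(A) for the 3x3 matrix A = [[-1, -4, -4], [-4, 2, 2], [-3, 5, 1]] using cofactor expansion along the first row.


Expanding along the first row, det(A) = a11*M_11 - a12*M_12 + a13*M_13, where M_1j is the (1,j) minor.
Minor M_11 = 2*1 - 2*5 = -8
Minor M_12 = -4*1 - 2*-3 = 2
Minor M_13 = -4*5 - 2*-3 = -14
det = -1*(-8) - -4*(2) + -4*(-14)
    = 8 - -8 + 56
    = 72

72


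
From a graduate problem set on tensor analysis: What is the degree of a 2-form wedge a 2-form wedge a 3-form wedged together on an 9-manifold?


The degree of a wedge product is the sum of the degrees of the individual forms.
Degrees: 2, 2, 3
Total degree = 2 + 2 + 3 = 7

7


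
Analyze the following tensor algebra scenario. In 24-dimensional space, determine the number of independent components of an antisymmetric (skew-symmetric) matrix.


An antisymmetric rank-2 tensor satisfies A_{ij} = -A_{ji}, so diagonal entries are zero.
The independent components are the upper-triangular entries: C(n, 2) = n(n-1)/2.
n = 24
C(24, 2) = 24 * 23 / 2 = 552 / 2 = 276

276


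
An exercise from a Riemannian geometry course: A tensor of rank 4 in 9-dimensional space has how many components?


The number of components of a rank-r tensor in d dimensions is d^r.
Here d = 9 and r = 4.
9^4 = 6561

6561


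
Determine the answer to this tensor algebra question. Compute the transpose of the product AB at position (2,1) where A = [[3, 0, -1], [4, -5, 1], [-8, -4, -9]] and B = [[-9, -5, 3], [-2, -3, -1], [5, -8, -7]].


(AB)^T_{ij} = (AB)_{ji} = sum_k A_{jk} B_{ki}.
For i=2, j=1 we need (AB)_{12}:
A_{11} * B_{12} = 3 * -5 = -15
A_{12} * B_{22} = 0 * -3 = 0
A_{13} * B_{32} = -1 * -8 = 8
Sum = -15 + 0 + 8 = -7

-7


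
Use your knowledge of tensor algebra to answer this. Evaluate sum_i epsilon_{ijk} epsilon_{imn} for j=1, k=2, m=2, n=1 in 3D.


Using the identity: epsilon_{ijk} epsilon_{imn} = delta_{jm} delta_{kn} - delta_{jn} delta_{km}.
delta_{12} = 0
delta_{21} = 0
delta_{11} = 1
delta_{22} = 1
Result = 0 * 0 - 1 * 1 = 0 - 1 = -1

-1


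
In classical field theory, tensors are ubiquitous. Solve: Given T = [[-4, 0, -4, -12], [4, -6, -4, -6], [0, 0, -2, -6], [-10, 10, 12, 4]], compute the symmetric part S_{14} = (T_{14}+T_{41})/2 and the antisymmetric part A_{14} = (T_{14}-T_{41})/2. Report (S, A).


T_{14} = -12
T_{41} = -10
S_{14} = (-12 + -10)/2 = -22/2 = -11
A_{14} = (-12 - -10)/2 = -2/2 = -1
Check: S + A = -11 + -1 = -12 = T_{14}.

(-11, -1)


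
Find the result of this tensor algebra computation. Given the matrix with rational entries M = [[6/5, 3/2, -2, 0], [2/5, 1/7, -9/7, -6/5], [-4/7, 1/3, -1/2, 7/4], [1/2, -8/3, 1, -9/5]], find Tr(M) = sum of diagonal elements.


The trace is the sum of diagonal entries.
Diagonal: M[1,1] = 6/5, M[2,2] = 1/7, M[3,3] = -1/2, M[4,4] = -9/5
Tr(M) = 6/5 + 1/7 + -1/2 + -9/5
Computing step by step:
After adding M[1,1]: 6/5
After adding M[2,2]: 47/35
After adding M[3,3]: 59/70
After adding M[4,4]: -67/70
Tr(M) = -67/70

-67/70


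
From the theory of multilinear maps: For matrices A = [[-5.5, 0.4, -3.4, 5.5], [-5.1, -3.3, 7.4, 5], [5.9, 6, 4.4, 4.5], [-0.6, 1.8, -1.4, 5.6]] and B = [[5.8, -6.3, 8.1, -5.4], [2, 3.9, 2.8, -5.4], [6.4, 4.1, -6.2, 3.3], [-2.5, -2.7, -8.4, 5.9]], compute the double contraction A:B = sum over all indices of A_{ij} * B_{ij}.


A:B = sum over all i,j of A_{ij} * B_{ij}.
Row 1: -5.5*5.8=-31.9, 0.4*-6.3=-2.52, -3.4*8.1=-27.54, 5.5*-5.4=-29.7 => row sum = -91.66
Row 2: -5.1*2=-10.2, -3.3*3.9=-12.87, 7.4*2.8=20.72, 5*-5.4=-27 => row sum = -29.35
Row 3: 5.9*6.4=37.76, 6*4.1=24.6, 4.4*-6.2=-27.28, 4.5*3.3=14.85 => row sum = 49.93
Row 4: -0.6*-2.5=1.5, 1.8*-2.7=-4.86, -1.4*-8.4=11.76, 5.6*5.9=33.04 => row sum = 41.44
Total = -91.66 + -29.35 + 49.93 + 41.44 = -29.64

-29.64


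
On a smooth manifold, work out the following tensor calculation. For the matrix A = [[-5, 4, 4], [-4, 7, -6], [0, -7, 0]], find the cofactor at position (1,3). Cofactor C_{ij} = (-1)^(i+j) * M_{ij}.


To find cofactor C_{13}, delete row 1 and column 3.
The resulting 2x2 submatrix is: [[-4, 7], [0, -7]]
Minor M_{13} = -4*-7 - 7*0
  = 28 - 0 = 28
Sign = (-1)^(1+3) = (-1)^4 = 1
Cofactor C_{13} = 1 * 28 = 28

28


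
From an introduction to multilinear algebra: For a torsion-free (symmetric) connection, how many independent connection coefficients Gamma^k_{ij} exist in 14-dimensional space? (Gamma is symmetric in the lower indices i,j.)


Christoffel symbols Gamma^k_{ij} are symmetric in i,j, so there are d * d(d+1)/2 independent symbols.
d = 14
d(d+1)/2 = 14 * 15 / 2 = 105
Total = 14 * 105 = 1470

1470


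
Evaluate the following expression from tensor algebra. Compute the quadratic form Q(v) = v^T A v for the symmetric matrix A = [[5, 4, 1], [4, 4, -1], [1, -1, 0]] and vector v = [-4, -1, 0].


First compute Av:
(Av)_1 = 5*-4 + 4*-1 + 1*0 = -24
(Av)_2 = 4*-4 + 4*-1 + -1*0 = -20
(Av)_3 = 1*-4 + -1*-1 + 0*0 = -3
Av = [-24, -20, -3]
Then v^T (Av) = -4*-24 + -1*-20 + 0*-3
= 96 + 20 + 0 = 116

116


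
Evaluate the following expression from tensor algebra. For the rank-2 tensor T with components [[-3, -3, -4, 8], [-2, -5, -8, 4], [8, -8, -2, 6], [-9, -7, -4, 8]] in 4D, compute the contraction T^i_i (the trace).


The contraction (trace) of a rank-2 tensor is the sum of its diagonal elements.
Diagonal entries: A[1,1] = -3, A[2,2] = -5, A[3,3] = -2, A[4,4] = 8
Tr(A) = -3 + -5 + -2 + 8 = -2

-2


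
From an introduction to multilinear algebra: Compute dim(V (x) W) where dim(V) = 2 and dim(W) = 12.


The dimension of a tensor product is the product of dimensions.
dim(V) = 2, dim(W) = 12
dim(V (x) W) = 2 * 12 = 24

24


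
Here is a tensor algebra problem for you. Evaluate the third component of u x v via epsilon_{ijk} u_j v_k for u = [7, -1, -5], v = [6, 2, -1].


(u x v)_3 = sum_{j,k} epsilon_{3jk} u_j v_k. Only permutations of (1,2,3) contribute; the two non-zero terms are:
eps_{312} u_1 v_2 = 1 * 7 * 2 = 14
eps_{321} u_2 v_1 = -1 * -1 * 6 = 6
(u x v)_3 = 20

20


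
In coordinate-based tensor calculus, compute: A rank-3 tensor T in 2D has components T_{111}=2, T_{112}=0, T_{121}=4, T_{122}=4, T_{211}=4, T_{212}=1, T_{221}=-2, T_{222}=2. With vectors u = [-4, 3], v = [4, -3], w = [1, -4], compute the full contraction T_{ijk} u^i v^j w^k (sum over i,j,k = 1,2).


S = sum over i,j,k of T_{ijk} u_i v_j w_k. Expanding all 8 terms:
T_{111}*u_1*v_1*w_1 = 2*-4*4*1 = -32  (running total: -32)
T_{112}*u_1*v_1*w_2 = 0*-4*4*-4 = 0  (running total: -32)
T_{121}*u_1*v_2*w_1 = 4*-4*-3*1 = 48  (running total: 16)
T_{122}*u_1*v_2*w_2 = 4*-4*-3*-4 = -192  (running total: -176)
T_{211}*u_2*v_1*w_1 = 4*3*4*1 = 48  (running total: -128)
T_{212}*u_2*v_1*w_2 = 1*3*4*-4 = -48  (running total: -176)
T_{221}*u_2*v_2*w_1 = -2*3*-3*1 = 18  (running total: -158)
T_{222}*u_2*v_2*w_2 = 2*3*-3*-4 = 72  (running total: -86)
S = -86

-86


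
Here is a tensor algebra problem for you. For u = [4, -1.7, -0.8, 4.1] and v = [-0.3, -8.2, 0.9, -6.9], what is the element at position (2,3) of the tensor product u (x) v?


The outer product entry T_{ij} = u_i * v_j.
We need i=2, j=3.
u_2 = -1.7, v_3 = 0.9
T_{2,3} = -1.7 * 0.9 = -1.53

-1.53


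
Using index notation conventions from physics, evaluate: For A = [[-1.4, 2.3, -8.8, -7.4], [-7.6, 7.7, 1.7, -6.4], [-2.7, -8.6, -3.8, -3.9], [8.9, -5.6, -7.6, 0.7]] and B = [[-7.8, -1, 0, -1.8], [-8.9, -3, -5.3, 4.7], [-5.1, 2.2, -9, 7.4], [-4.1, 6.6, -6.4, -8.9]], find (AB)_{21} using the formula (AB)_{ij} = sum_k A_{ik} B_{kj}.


(AB)_{ij} = sum_k A_{ik} B_{kj}.
For i=2, j=1:
A_{21} * B_{11} = -7.6 * -7.8 = 59.28
A_{22} * B_{21} = 7.7 * -8.9 = -68.53
A_{23} * B_{31} = 1.7 * -5.1 = -8.67
A_{24} * B_{41} = -6.4 * -4.1 = 26.24
Sum = 59.28 + -68.53 + -8.67 + 26.24 = 8.32

8.32
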